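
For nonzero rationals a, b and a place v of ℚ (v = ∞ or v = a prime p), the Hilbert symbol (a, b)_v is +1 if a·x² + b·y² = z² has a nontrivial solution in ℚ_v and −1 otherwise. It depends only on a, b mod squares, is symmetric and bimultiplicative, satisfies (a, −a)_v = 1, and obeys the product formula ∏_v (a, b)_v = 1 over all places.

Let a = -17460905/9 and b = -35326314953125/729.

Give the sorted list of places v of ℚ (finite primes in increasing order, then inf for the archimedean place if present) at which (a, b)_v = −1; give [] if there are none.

Mod squares: a ≡ -2945, b ≡ -133. Check v ∈ {∞, 2, 3, 5, 7, 11, 19, 31}.
v=11: a=11^2·(≡9), b=11^0·(≡8) mod 11; (9|11)=+1, (8|11)=-1; (−1)^{2·0·5}·(+1)^0·(-1)^2 = +1.
v=31: a=31^1·(≡12), b=31^2·(≡30) mod 31; (12|31)=-1, (30|31)=-1; (−1)^{1·2·15}·(-1)^2·(-1)^1 = -1.
v=19: a=19^1·(≡6), b=19^3·(≡8) mod 19; (6|19)=+1, (8|19)=-1; (−1)^{1·3·9}·(+1)^3·(-1)^1 = +1.
v=3: a=3^-2·(≡1), b=3^-6·(≡2) mod 3; (1|3)=+1, (2|3)=-1; (−1)^{-2·-6·1}·(+1)^-6·(-1)^-2 = +1.
v=5: a=5^1·(≡1), b=5^6·(≡2) mod 5; (1|5)=+1, (2|5)=-1; (−1)^{1·6·2}·(+1)^6·(-1)^1 = -1.
v=∞: -2945 < 0 and -133 < 0  ⇒  (a,b)_∞ = -1.
v=2: v_2(a)=0, v_2(b)=0; units ≡ 7, 3 (mod 8); ε·ε+αω+βω = 1·1+0·1+0·0 ≡ 1  ⇒  (a,b)_2 = -1.
v=7: a=7^2·(≡2), b=7^3·(≡2) mod 7; (2|7)=+1, (2|7)=+1; (−1)^{2·3·3}·(+1)^3·(+1)^2 = +1.
|Ram(-2945, -133)| = 4, even; anisotropic at {2, 5, 31, ∞}.

[2, 5, 31, inf]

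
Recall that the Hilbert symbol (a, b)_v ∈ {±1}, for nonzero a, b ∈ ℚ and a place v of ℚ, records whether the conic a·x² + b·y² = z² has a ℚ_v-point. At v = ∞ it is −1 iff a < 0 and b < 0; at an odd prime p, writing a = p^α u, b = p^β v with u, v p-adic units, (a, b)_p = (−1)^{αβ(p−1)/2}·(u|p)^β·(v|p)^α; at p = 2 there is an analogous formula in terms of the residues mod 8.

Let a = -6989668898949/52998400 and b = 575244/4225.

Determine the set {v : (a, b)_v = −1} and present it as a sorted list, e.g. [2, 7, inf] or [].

Mod squares: a ≡ -29, b ≡ 19. Check v ∈ {∞, 2, 3, 5, 7, 11, 13, 19, 29}.
v=5: a=5^-2·(≡1), b=5^-2·(≡1) mod 5; (1|5)=+1, (1|5)=+1; (−1)^{-2·-2·2}·(+1)^-2·(+1)^-2 = +1.
v=3: a=3^8·(≡1), b=3^2·(≡1) mod 3; (1|3)=+1, (1|3)=+1; (−1)^{8·2·1}·(+1)^2·(+1)^8 = +1.
v=13: a=13^-2·(≡4), b=13^-2·(≡6) mod 13; (4|13)=+1, (6|13)=-1; (−1)^{-2·-2·6}·(+1)^-2·(-1)^-2 = +1.
v=∞: -29 < 0 and 19 > 0  ⇒  (a,b)_∞ = +1.
v=7: a=7^-2·(≡6), b=7^0·(≡3) mod 7; (6|7)=-1, (3|7)=-1; (−1)^{-2·0·3}·(-1)^0·(-1)^-2 = +1.
v=2: v_2(a)=-8, v_2(b)=2; units ≡ 3, 3 (mod 8); ε·ε+αω+βω = 1·1+-8·1+2·1 ≡ 1  ⇒  (a,b)_2 = -1.
v=11: a=11^2·(≡5), b=11^0·(≡10) mod 11; (5|11)=+1, (10|11)=-1; (−1)^{2·0·5}·(+1)^0·(-1)^2 = +1.
v=19: a=19^2·(≡1), b=19^1·(≡4) mod 19; (1|19)=+1, (4|19)=+1; (−1)^{2·1·9}·(+1)^1·(+1)^2 = +1.
v=29: a=29^3·(≡9), b=29^2·(≡11) mod 29; (9|29)=+1, (11|29)=-1; (−1)^{3·2·14}·(+1)^2·(-1)^3 = -1.
Ram(-29, 19) = {2, 29}; no ℚ_2-point on the conic.

[2, 29]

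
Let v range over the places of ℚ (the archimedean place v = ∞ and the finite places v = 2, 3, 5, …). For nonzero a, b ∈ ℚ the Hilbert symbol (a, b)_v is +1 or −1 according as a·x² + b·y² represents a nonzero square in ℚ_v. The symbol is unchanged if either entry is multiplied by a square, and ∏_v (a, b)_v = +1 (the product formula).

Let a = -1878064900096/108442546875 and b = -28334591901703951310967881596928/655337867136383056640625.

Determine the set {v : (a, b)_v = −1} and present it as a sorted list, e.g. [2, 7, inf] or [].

[2, 3, 5, 11, 13, inf]

Mod squares: a ≡ -462, b ≡ -5005. Check v ∈ {∞, 2, 3, 5, 7, 11, 13, 17, 19, 29}.
v=13: a=13^-4·(≡11), b=13^-9·(≡11) mod 13; (11|13)=-1, (11|13)=-1; (−1)^{-4·-9·6}·(-1)^-9·(-1)^-4 = -1.
v=11: a=11^1·(≡2), b=11^3·(≡10) mod 11; (2|11)=-1, (10|11)=-1; (−1)^{1·3·5}·(-1)^3·(-1)^1 = -1.
v=2: v_2(a)=11, v_2(b)=22; units ≡ 1, 3 (mod 8); ε·ε+αω+βω = 0·1+11·1+22·0 ≡ 1  ⇒  (a,b)_2 = -1.
v=29: a=29^2·(≡18), b=29^4·(≡12) mod 29; (18|29)=-1, (12|29)=-1; (−1)^{2·4·14}·(-1)^4·(-1)^2 = +1.
v=17: a=17^2·(≡3), b=17^6·(≡3) mod 17; (3|17)=-1, (3|17)=-1; (−1)^{2·6·8}·(-1)^6·(-1)^2 = +1.
v=19: a=19^0·(≡3), b=19^2·(≡11) mod 19; (3|19)=-1, (11|19)=+1; (−1)^{0·2·9}·(-1)^2·(+1)^0 = +1.
v=∞: -462 < 0 and -5005 < 0  ⇒  (a,b)_∞ = -1.
v=5: a=5^-6·(≡3), b=5^-17·(≡4) mod 5; (3|5)=-1, (4|5)=+1; (−1)^{-6·-17·2}·(-1)^-17·(+1)^-6 = -1.
v=3: a=3^-5·(≡2), b=3^-4·(≡2) mod 3; (2|3)=-1, (2|3)=-1; (−1)^{-5·-4·1}·(-1)^-4·(-1)^-5 = -1.
v=7: a=7^3·(≡2), b=7^7·(≡3) mod 7; (2|7)=+1, (3|7)=-1; (−1)^{3·7·3}·(+1)^7·(-1)^3 = +1.
|Ram(-462, -5005)| = 6, even; anisotropic at {2, 3, 5, 11, 13, ∞}.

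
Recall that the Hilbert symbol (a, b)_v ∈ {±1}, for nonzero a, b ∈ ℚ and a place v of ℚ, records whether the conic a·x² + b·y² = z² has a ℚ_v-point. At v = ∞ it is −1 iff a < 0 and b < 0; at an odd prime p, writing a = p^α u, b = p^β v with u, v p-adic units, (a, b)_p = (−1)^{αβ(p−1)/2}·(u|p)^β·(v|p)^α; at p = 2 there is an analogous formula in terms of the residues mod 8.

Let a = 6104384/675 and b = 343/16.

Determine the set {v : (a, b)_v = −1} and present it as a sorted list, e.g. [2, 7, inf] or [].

(a, b) ≡ (286143, 7) mod (ℚ^×)²; places V = {2, 3, 5, 7, 11, 13, 23, 29, ∞}.
(a,b)_2: α=6, β=-4; u≡7, v≡7 (mod 8); ε(u)ε(v)=1·1, αω(v)=6·0, βω(u)=-4·0; sum ≡ 1  ⇒  -1.
(a,b)_23: α=1, u≡10; β=0, v≡20 (mod 23); (10|23)=-1, (20|23)=-1; sign (−1)^0·-1^0·-1^1 = -1.
(a,b)_7: α=0, u≡2; β=3, v≡4 (mod 7); (2|7)=+1, (4|7)=+1; sign (−1)^0·+1^3·+1^0 = +1.
(a,b)_13: α=1, u≡5; β=0, v≡6 (mod 13); (5|13)=-1, (6|13)=-1; sign (−1)^0·-1^0·-1^1 = -1.
(a,b)_3: α=-3, u≡2; β=0, v≡1 (mod 3); (2|3)=-1, (1|3)=+1; sign (−1)^0·-1^0·+1^-3 = +1.
(a,b)_29: α=1, u≡9; β=0, v≡16 (mod 29); (9|29)=+1, (16|29)=+1; sign (−1)^0·+1^0·+1^1 = +1.
(a,b)_∞: sgn(286143)=+, sgn(7)=+, so +1.
(a,b)_11: α=1, u≡4; β=0, v≡7 (mod 11); (4|11)=+1, (7|11)=-1; sign (−1)^0·+1^0·-1^1 = -1.
(a,b)_5: α=-2, u≡2; β=0, v≡3 (mod 5); (2|5)=-1, (3|5)=-1; sign (−1)^0·-1^0·-1^-2 = +1.
Ram(286143, 7) = {2, 11, 13, 23}; no ℚ_2-point on the conic.

[2, 11, 13, 23]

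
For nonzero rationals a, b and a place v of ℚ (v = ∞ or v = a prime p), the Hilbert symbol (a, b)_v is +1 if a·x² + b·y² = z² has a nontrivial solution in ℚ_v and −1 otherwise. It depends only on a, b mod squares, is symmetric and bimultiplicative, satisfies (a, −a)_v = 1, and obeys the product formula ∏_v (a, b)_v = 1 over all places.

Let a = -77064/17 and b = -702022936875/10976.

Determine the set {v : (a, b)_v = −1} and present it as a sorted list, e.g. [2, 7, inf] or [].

(a, b) ≡ (-1938, -714) mod (ℚ^×)²; places V = {2, 3, 5, 7, 13, 17, 19, ∞}.
(a,b)_5: α=0, u≡3; β=4, v≡1 (mod 5); (3|5)=-1, (1|5)=+1; sign (−1)^0·-1^4·+1^0 = +1.
(a,b)_17: α=-1, u≡14; β=1, v≡15 (mod 17); (14|17)=-1, (15|17)=+1; sign (−1)^0·-1^1·+1^-1 = -1.
(a,b)_3: α=1, u≡2; β=1, v≡2 (mod 3); (2|3)=-1, (2|3)=-1; sign (−1)^1·-1^1·-1^1 = -1.
(a,b)_19: α=1, u≡14; β=4, v≡15 (mod 19); (14|19)=-1, (15|19)=-1; sign (−1)^0·-1^4·-1^1 = -1.
(a,b)_13: α=2, u≡3; β=2, v≡12 (mod 13); (3|13)=+1, (12|13)=+1; sign (−1)^0·+1^2·+1^2 = +1.
(a,b)_∞: sgn(-1938)=−, sgn(-714)=−, so -1.
(a,b)_7: α=0, u≡2; β=-3, v≡5 (mod 7); (2|7)=+1, (5|7)=-1; sign (−1)^0·+1^-3·-1^0 = +1.
(a,b)_2: α=3, β=-5; u≡7, v≡3 (mod 8); ε(u)ε(v)=1·1, αω(v)=3·1, βω(u)=-5·0; sum ≡ 0  ⇒  +1.
|Ram(-1938, -714)| = 4, even; anisotropic at {3, 17, 19, ∞}.

[3, 17, 19, inf]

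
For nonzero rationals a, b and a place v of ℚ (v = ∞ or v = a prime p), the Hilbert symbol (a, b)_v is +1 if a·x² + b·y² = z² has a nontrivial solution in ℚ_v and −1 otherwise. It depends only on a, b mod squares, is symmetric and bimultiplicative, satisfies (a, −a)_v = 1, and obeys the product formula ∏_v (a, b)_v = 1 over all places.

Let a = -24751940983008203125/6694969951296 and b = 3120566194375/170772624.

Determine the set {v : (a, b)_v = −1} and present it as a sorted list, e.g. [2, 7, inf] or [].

(a, b) ≡ (-8029, 31) mod (ℚ^×)²; places V = {2, 3, 5, 7, 11, 31, 37, ∞}.
(a,b)_3: α=-10, u≡2; β=-6, v≡1 (mod 3); (2|3)=-1, (1|3)=+1; sign (−1)^0·-1^-6·+1^-10 = +1.
(a,b)_11: α=-6, u≡9; β=-4, v≡9 (mod 11); (9|11)=+1, (9|11)=+1; sign (−1)^0·+1^-4·+1^-6 = +1.
(a,b)_31: α=1, u≡1; β=1, v≡10 (mod 31); (1|31)=+1, (10|31)=+1; sign (−1)^1·+1^1·+1^1 = -1.
(a,b)_37: α=3, u≡18; β=2, v≡15 (mod 37); (18|37)=-1, (15|37)=-1; sign (−1)^0·-1^2·-1^3 = -1.
(a,b)_2: α=-6, β=-4; u≡3, v≡7 (mod 8); ε(u)ε(v)=1·1, αω(v)=-6·0, βω(u)=-4·1; sum ≡ 1  ⇒  -1.
(a,b)_5: α=8, u≡4; β=4, v≡4 (mod 5); (4|5)=+1, (4|5)=+1; sign (−1)^0·+1^4·+1^8 = +1.
(a,b)_7: α=9, u≡4; β=6, v≡3 (mod 7); (4|7)=+1, (3|7)=-1; sign (−1)^0·+1^6·-1^9 = -1.
(a,b)_∞: sgn(-8029)=−, sgn(31)=+, so +1.
|Ram(-8029, 31)| = 4, even; anisotropic at {2, 7, 31, 37}.

[2, 7, 31, 37]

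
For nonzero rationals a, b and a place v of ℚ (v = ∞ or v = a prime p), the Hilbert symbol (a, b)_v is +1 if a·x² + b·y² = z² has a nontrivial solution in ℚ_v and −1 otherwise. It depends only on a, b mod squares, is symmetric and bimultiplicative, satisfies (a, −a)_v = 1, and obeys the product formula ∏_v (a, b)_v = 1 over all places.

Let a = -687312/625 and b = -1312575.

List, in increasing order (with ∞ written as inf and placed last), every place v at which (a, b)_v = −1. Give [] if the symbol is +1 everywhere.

(a, b) ≡ (-4773, -52503) mod (ℚ^×)²; places V = {2, 3, 5, 11, 37, 43, ∞}.
(a,b)_5: α=-4, u≡3; β=2, v≡2 (mod 5); (3|5)=-1, (2|5)=-1; sign (−1)^0·-1^2·-1^-4 = +1.
(a,b)_43: α=1, u≡8; β=1, v≡5 (mod 43); (8|43)=-1, (5|43)=-1; sign (−1)^1·-1^1·-1^1 = -1.
(a,b)_∞: sgn(-4773)=−, sgn(-52503)=−, so -1.
(a,b)_37: α=1, u≡19; β=1, v≡8 (mod 37); (19|37)=-1, (8|37)=-1; sign (−1)^0·-1^1·-1^1 = +1.
(a,b)_11: α=0, u≡5; β=1, v≡3 (mod 11); (5|11)=+1, (3|11)=+1; sign (−1)^0·+1^1·+1^0 = +1.
(a,b)_3: α=3, u≡2; β=1, v≡1 (mod 3); (2|3)=-1, (1|3)=+1; sign (−1)^1·-1^1·+1^3 = +1.
(a,b)_2: α=4, β=0; u≡3, v≡1 (mod 8); ε(u)ε(v)=1·0, αω(v)=4·0, βω(u)=0·1; sum ≡ 0  ⇒  +1.
(-4773, -52503 / ℚ) ramifies at {43, ∞}: a division algebra.

[43, inf]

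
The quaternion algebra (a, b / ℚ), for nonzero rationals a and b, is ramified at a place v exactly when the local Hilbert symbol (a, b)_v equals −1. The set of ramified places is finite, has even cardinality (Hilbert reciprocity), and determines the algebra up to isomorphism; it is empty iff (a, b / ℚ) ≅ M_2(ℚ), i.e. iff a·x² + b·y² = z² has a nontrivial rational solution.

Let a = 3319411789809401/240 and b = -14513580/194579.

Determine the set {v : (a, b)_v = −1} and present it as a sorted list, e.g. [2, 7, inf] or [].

[2, 3, 5, 11]

Mod squares: a ≡ 3135, b ≡ -1705. Check v ∈ {∞, 2, 3, 5, 7, 11, 13, 17, 19, 29, 31}.
v=∞: 3135 > 0 and -1705 < 0  ⇒  (a,b)_∞ = +1.
v=11: a=11^3·(≡7), b=11^-1·(≡7) mod 11; (7|11)=-1, (7|11)=-1; (−1)^{3·-1·5}·(-1)^-1·(-1)^3 = -1.
v=31: a=31^4·(≡18), b=31^1·(≡10) mod 31; (18|31)=+1, (10|31)=+1; (−1)^{4·1·15}·(+1)^1·(+1)^4 = +1.
v=3: a=3^-1·(≡1), b=3^4·(≡2) mod 3; (1|3)=+1, (2|3)=-1; (−1)^{-1·4·1}·(+1)^4·(-1)^-1 = -1.
v=13: a=13^2·(≡6), b=13^0·(≡11) mod 13; (6|13)=-1, (11|13)=-1; (−1)^{2·0·6}·(-1)^0·(-1)^2 = +1.
v=7: a=7^0·(≡3), b=7^-2·(≡5) mod 7; (3|7)=-1, (5|7)=-1; (−1)^{0·-2·3}·(-1)^-2·(-1)^0 = +1.
v=5: a=5^-1·(≡2), b=5^1·(≡1) mod 5; (2|5)=-1, (1|5)=+1; (−1)^{-1·1·2}·(-1)^1·(+1)^-1 = -1.
v=17: a=17^0·(≡7), b=17^2·(≡12) mod 17; (7|17)=-1, (12|17)=-1; (−1)^{0·2·8}·(-1)^2·(-1)^0 = +1.
v=29: a=29^2·(≡19), b=29^0·(≡6) mod 29; (19|29)=-1, (6|29)=+1; (−1)^{2·0·14}·(-1)^0·(+1)^2 = +1.
v=19: a=19^1·(≡10), b=19^-2·(≡1) mod 19; (10|19)=-1, (1|19)=+1; (−1)^{1·-2·9}·(-1)^-2·(+1)^1 = +1.
v=2: v_2(a)=-4, v_2(b)=2; units ≡ 7, 7 (mod 8); ε·ε+αω+βω = 1·1+-4·0+2·0 ≡ 1  ⇒  (a,b)_2 = -1.
Ram(3135, -1705) = {2, 3, 5, 11}; no ℚ_2-point on the conic.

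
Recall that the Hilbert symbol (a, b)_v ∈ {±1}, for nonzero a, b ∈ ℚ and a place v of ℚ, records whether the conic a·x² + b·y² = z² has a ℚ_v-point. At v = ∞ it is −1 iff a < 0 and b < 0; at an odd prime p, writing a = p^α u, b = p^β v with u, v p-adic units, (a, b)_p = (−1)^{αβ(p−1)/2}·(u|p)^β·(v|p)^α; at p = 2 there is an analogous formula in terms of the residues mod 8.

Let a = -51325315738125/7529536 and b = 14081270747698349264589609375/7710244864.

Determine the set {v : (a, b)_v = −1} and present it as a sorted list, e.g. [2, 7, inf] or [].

Mod squares: a ≡ -33189, b ≡ 7215. Check v ∈ {∞, 2, 3, 5, 7, 11, 13, 23, 37}.
v=11: a=11^4·(≡9), b=11^8·(≡8) mod 11; (9|11)=+1, (8|11)=-1; (−1)^{4·8·5}·(+1)^8·(-1)^4 = +1.
v=23: a=23^1·(≡4), b=23^4·(≡12) mod 23; (4|23)=+1, (12|23)=+1; (−1)^{1·4·11}·(+1)^4·(+1)^1 = +1.
v=5: a=5^4·(≡4), b=5^7·(≡3) mod 5; (4|5)=+1, (3|5)=-1; (−1)^{4·7·2}·(+1)^7·(-1)^4 = +1.
v=∞: -33189 < 0 and 7215 > 0  ⇒  (a,b)_∞ = +1.
v=7: a=7^-6·(≡5), b=7^-6·(≡3) mod 7; (5|7)=-1, (3|7)=-1; (−1)^{-6·-6·3}·(-1)^-6·(-1)^-6 = +1.
v=37: a=37^1·(≡28), b=37^3·(≡16) mod 37; (28|37)=+1, (16|37)=+1; (−1)^{1·3·18}·(+1)^3·(+1)^1 = +1.
v=13: a=13^3·(≡11), b=13^3·(≡4) mod 13; (11|13)=-1, (4|13)=+1; (−1)^{3·3·6}·(-1)^3·(+1)^3 = -1.
v=2: v_2(a)=-6, v_2(b)=-16; units ≡ 3, 7 (mod 8); ε·ε+αω+βω = 1·1+-6·0+-16·1 ≡ 1  ⇒  (a,b)_2 = -1.
v=3: a=3^1·(≡1), b=3^3·(≡2) mod 3; (1|3)=+1, (2|3)=-1; (−1)^{1·3·1}·(+1)^3·(-1)^1 = +1.
|Ram(-33189, 7215)| = 2, even; anisotropic at {2, 13}.

[2, 13]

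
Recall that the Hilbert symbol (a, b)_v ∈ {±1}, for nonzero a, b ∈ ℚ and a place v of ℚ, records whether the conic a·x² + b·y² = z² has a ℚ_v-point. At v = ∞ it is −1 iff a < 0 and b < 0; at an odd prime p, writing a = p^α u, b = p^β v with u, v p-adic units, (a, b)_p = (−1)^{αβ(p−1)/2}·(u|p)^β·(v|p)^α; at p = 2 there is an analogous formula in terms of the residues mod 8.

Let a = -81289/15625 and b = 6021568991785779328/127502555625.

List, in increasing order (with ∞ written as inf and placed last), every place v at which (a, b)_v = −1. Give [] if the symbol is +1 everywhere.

(a, b) ≡ (-481, 39442) mod (ℚ^×)²; places V = {2, 3, 5, 13, 19, 23, 37, 41, ∞}.
(a,b)_41: α=0, u≡24; β=1, v≡13 (mod 41); (24|41)=-1, (13|41)=-1; sign (−1)^0·-1^1·-1^0 = -1.
(a,b)_13: α=3, u≡11; β=7, v≡7 (mod 13); (11|13)=-1, (7|13)=-1; sign (−1)^0·-1^7·-1^3 = +1.
(a,b)_19: α=0, u≡18; β=2, v≡16 (mod 19); (18|19)=-1, (16|19)=+1; sign (−1)^0·-1^2·+1^0 = +1.
(a,b)_5: α=-6, u≡1; β=-4, v≡2 (mod 5); (1|5)=+1, (2|5)=-1; sign (−1)^0·+1^-4·-1^-6 = +1.
(a,b)_2: α=0, β=7; u≡7, v≡1 (mod 8); ε(u)ε(v)=1·0, αω(v)=0·0, βω(u)=7·0; sum ≡ 0  ⇒  +1.
(a,b)_23: α=0, u≡2; β=-4, v≡17 (mod 23); (2|23)=+1, (17|23)=-1; sign (−1)^0·+1^-4·-1^0 = +1.
(a,b)_37: α=1, u≡29; β=3, v≡12 (mod 37); (29|37)=-1, (12|37)=+1; sign (−1)^0·-1^3·+1^1 = -1.
(a,b)_∞: sgn(-481)=−, sgn(39442)=+, so +1.
(a,b)_3: α=0, u≡2; β=-6, v≡1 (mod 3); (2|3)=-1, (1|3)=+1; sign (−1)^0·-1^-6·+1^0 = +1.
Ram(-481, 39442) = {37, 41}; no ℚ_37-point on the conic.

[37, 41]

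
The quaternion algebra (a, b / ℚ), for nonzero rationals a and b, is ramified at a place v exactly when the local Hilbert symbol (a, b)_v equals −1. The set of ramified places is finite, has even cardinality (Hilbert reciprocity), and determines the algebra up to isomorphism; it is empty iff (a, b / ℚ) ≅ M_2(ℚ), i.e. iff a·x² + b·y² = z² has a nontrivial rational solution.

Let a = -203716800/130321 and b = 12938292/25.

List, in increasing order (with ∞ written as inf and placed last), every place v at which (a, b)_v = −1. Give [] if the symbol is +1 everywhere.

[7, 17, 43, 47]

Mod squares: a ≡ -14147, b ≡ 493. Check v ∈ {∞, 2, 3, 5, 7, 17, 19, 29, 43, 47}.
v=∞: -14147 < 0 and 493 > 0  ⇒  (a,b)_∞ = +1.
v=2: v_2(a)=6, v_2(b)=2; units ≡ 5, 5 (mod 8); ε·ε+αω+βω = 0·0+6·1+2·1 ≡ 0  ⇒  (a,b)_2 = +1.
v=3: a=3^2·(≡1), b=3^8·(≡1) mod 3; (1|3)=+1, (1|3)=+1; (−1)^{2·8·1}·(+1)^8·(+1)^2 = +1.
v=19: a=19^-4·(≡3), b=19^0·(≡15) mod 19; (3|19)=-1, (15|19)=-1; (−1)^{-4·0·9}·(-1)^0·(-1)^-4 = +1.
v=5: a=5^2·(≡3), b=5^-2·(≡2) mod 5; (3|5)=-1, (2|5)=-1; (−1)^{2·-2·2}·(-1)^-2·(-1)^2 = +1.
v=43: a=43^1·(≡17), b=43^0·(≡37) mod 43; (17|43)=+1, (37|43)=-1; (−1)^{1·0·21}·(+1)^0·(-1)^1 = -1.
v=29: a=29^0·(≡13), b=29^1·(≡26) mod 29; (13|29)=+1, (26|29)=-1; (−1)^{0·1·14}·(+1)^1·(-1)^0 = +1.
v=17: a=17^0·(≡3), b=17^1·(≡11) mod 17; (3|17)=-1, (11|17)=-1; (−1)^{0·1·8}·(-1)^1·(-1)^0 = -1.
v=7: a=7^1·(≡1), b=7^0·(≡6) mod 7; (1|7)=+1, (6|7)=-1; (−1)^{1·0·3}·(+1)^0·(-1)^1 = -1.
v=47: a=47^1·(≡6), b=47^0·(≡41) mod 47; (6|47)=+1, (41|47)=-1; (−1)^{1·0·23}·(+1)^0·(-1)^1 = -1.
|Ram(-14147, 493)| = 4, even; anisotropic at {7, 17, 43, 47}.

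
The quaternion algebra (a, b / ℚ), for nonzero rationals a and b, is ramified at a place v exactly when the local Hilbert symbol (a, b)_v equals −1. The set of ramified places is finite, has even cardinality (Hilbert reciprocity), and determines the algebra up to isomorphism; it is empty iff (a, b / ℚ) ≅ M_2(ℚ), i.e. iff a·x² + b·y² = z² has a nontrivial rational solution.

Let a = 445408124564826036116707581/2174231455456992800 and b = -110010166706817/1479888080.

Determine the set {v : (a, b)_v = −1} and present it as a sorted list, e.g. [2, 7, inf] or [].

(a, b) ≡ (1482, -1885) mod (ℚ^×)²; places V = {2, 3, 5, 11, 13, 17, 19, 23, 29, 31, 47, ∞}.
(a,b)_13: α=5, u≡12; β=3, v≡2 (mod 13); (12|13)=+1, (2|13)=-1; sign (−1)^0·+1^3·-1^5 = -1.
(a,b)_17: α=-4, u≡7; β=-2, v≡9 (mod 17); (7|17)=-1, (9|17)=+1; sign (−1)^0·-1^-2·+1^-4 = +1.
(a,b)_31: α=-2, u≡4; β=0, v≡21 (mod 31); (4|31)=+1, (21|31)=-1; sign (−1)^0·+1^0·-1^-2 = +1.
(a,b)_11: α=-2, u≡7; β=-2, v≡7 (mod 11); (7|11)=-1, (7|11)=-1; sign (−1)^0·-1^-2·-1^-2 = +1.
(a,b)_3: α=23, u≡2; β=14, v≡2 (mod 3); (2|3)=-1, (2|3)=-1; sign (−1)^0·-1^14·-1^23 = -1.
(a,b)_19: α=3, u≡2; β=2, v≡15 (mod 19); (2|19)=-1, (15|19)=-1; sign (−1)^0·-1^2·-1^3 = -1.
(a,b)_2: α=-5, β=-4; u≡5, v≡3 (mod 8); ε(u)ε(v)=0·1, αω(v)=-5·1, βω(u)=-4·1; sum ≡ 1  ⇒  -1.
(a,b)_∞: sgn(1482)=+, sgn(-1885)=−, so +1.
(a,b)_5: α=-2, u≡3; β=-1, v≡3 (mod 5); (3|5)=-1, (3|5)=-1; sign (−1)^0·-1^-1·-1^-2 = -1.
(a,b)_47: α=2, u≡2; β=0, v≡12 (mod 47); (2|47)=+1, (12|47)=+1; sign (−1)^0·+1^0·+1^2 = +1.
(a,b)_23: α=-4, u≡11; β=-2, v≡12 (mod 23); (11|23)=-1, (12|23)=+1; sign (−1)^0·-1^-2·+1^-4 = +1.
(a,b)_29: α=2, u≡21; β=1, v≡22 (mod 29); (21|29)=-1, (22|29)=+1; sign (−1)^0·-1^1·+1^2 = -1.
Ram(1482, -1885) = {2, 3, 5, 13, 19, 29}; no ℚ_2-point on the conic.

[2, 3, 5, 13, 19, 29]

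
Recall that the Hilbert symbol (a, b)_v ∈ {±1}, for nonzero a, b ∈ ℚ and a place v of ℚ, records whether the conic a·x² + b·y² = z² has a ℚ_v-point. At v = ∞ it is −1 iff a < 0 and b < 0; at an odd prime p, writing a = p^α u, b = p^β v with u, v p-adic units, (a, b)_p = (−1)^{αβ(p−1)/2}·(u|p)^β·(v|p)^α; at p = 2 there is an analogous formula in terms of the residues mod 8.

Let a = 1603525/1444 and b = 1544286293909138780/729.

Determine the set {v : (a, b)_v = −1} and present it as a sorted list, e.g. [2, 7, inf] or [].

[]

(a, b) ≡ (1309, 455) mod (ℚ^×)²; places V = {2, 3, 5, 7, 11, 13, 17, 19, ∞}.
(a,b)_2: α=-2, β=2; u≡5, v≡7 (mod 8); ε(u)ε(v)=0·1, αω(v)=-2·0, βω(u)=2·1; sum ≡ 0  ⇒  +1.
(a,b)_17: α=1, u≡8; β=6, v≡9 (mod 17); (8|17)=+1, (9|17)=+1; sign (−1)^0·+1^6·+1^1 = +1.
(a,b)_19: α=-2, u≡5; β=0, v≡15 (mod 19); (5|19)=+1, (15|19)=-1; sign (−1)^0·+1^0·-1^-2 = +1.
(a,b)_11: α=1, u≡1; β=4, v≡3 (mod 11); (1|11)=+1, (3|11)=+1; sign (−1)^0·+1^4·+1^1 = +1.
(a,b)_7: α=3, u≡3; β=5, v≡4 (mod 7); (3|7)=-1, (4|7)=+1; sign (−1)^1·-1^5·+1^3 = +1.
(a,b)_13: α=0, u≡1; β=1, v≡10 (mod 13); (1|13)=+1, (10|13)=+1; sign (−1)^0·+1^1·+1^0 = +1.
(a,b)_3: α=0, u≡1; β=-6, v≡2 (mod 3); (1|3)=+1, (2|3)=-1; sign (−1)^0·+1^-6·-1^0 = +1.
(a,b)_5: α=2, u≡4; β=1, v≡4 (mod 5); (4|5)=+1, (4|5)=+1; sign (−1)^0·+1^1·+1^2 = +1.
(a,b)_∞: sgn(1309)=+, sgn(455)=+, so +1.
Every local symbol is +1, so the conic 1309·x² + 455·y² = z² has ℚ_v-points for all v and hence a ℚ-point; (a, b / ℚ) ≅ M_2(ℚ).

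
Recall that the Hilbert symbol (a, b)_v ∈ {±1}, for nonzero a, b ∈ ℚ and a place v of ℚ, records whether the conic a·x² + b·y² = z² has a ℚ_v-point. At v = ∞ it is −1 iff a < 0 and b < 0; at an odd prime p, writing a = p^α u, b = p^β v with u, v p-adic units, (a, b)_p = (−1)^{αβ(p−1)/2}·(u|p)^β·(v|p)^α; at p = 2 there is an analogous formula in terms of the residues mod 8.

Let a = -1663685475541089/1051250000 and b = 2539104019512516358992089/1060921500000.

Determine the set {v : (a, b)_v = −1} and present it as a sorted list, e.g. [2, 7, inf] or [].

[7, 11, 17, 19]

Mod squares: a ≡ -4845, b ≡ 6006. Check v ∈ {∞, 2, 3, 5, 7, 11, 13, 17, 19, 29}.
v=2: v_2(a)=-4, v_2(b)=-5; units ≡ 3, 3 (mod 8); ε·ε+αω+βω = 1·1+-4·1+-5·1 ≡ 0  ⇒  (a,b)_2 = +1.
v=7: a=7^4·(≡6), b=7^7·(≡4) mod 7; (6|7)=-1, (4|7)=+1; (−1)^{4·7·3}·(-1)^7·(+1)^4 = -1.
v=11: a=11^4·(≡7), b=11^5·(≡7) mod 11; (7|11)=-1, (7|11)=-1; (−1)^{4·5·5}·(-1)^5·(-1)^4 = -1.
v=13: a=13^2·(≡12), b=13^3·(≡11) mod 13; (12|13)=+1, (11|13)=-1; (−1)^{2·3·6}·(+1)^3·(-1)^2 = +1.
v=17: a=17^3·(≡9), b=17^6·(≡6) mod 17; (9|17)=+1, (6|17)=-1; (−1)^{3·6·8}·(+1)^6·(-1)^3 = -1.
v=∞: -4845 < 0 and 6006 > 0  ⇒  (a,b)_∞ = +1.
v=5: a=5^-7·(≡1), b=5^-6·(≡4) mod 5; (1|5)=+1, (4|5)=+1; (−1)^{-7·-6·2}·(+1)^-6·(+1)^-7 = +1.
v=3: a=3^1·(≡2), b=3^-1·(≡1) mod 3; (2|3)=-1, (1|3)=+1; (−1)^{1·-1·1}·(-1)^-1·(+1)^1 = +1.
v=19: a=19^1·(≡4), b=19^2·(≡3) mod 19; (4|19)=+1, (3|19)=-1; (−1)^{1·2·9}·(+1)^2·(-1)^1 = -1.
v=29: a=29^-2·(≡3), b=29^-4·(≡14) mod 29; (3|29)=-1, (14|29)=-1; (−1)^{-2·-4·14}·(-1)^-4·(-1)^-2 = +1.
(-4845, 6006 / ℚ) ramifies at {7, 11, 17, 19}: a division algebra.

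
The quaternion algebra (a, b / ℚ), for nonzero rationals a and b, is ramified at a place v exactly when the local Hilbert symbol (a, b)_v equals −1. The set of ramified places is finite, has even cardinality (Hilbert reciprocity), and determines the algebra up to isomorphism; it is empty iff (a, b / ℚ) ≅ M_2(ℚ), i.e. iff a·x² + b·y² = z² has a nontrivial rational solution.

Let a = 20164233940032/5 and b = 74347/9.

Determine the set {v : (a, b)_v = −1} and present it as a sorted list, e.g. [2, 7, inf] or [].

[5, 7, 19, 43]

Mod squares: a ≡ 285, b ≡ 74347. Check v ∈ {∞, 2, 3, 5, 7, 13, 19, 43}.
v=2: v_2(a)=6, v_2(b)=0; units ≡ 5, 3 (mod 8); ε·ε+αω+βω = 0·1+6·1+0·1 ≡ 0  ⇒  (a,b)_2 = +1.
v=43: a=43^2·(≡7), b=43^1·(≡1) mod 43; (7|43)=-1, (1|43)=+1; (−1)^{2·1·21}·(-1)^1·(+1)^2 = -1.
v=19: a=19^3·(≡8), b=19^1·(≡2) mod 19; (8|19)=-1, (2|19)=-1; (−1)^{3·1·9}·(-1)^1·(-1)^3 = -1.
v=∞: 285 > 0 and 74347 > 0  ⇒  (a,b)_∞ = +1.
v=5: a=5^-1·(≡2), b=5^0·(≡3) mod 5; (2|5)=-1, (3|5)=-1; (−1)^{-1·0·2}·(-1)^0·(-1)^-1 = -1.
v=13: a=13^2·(≡12), b=13^1·(≡10) mod 13; (12|13)=+1, (10|13)=+1; (−1)^{2·1·6}·(+1)^1·(+1)^2 = +1.
v=7: a=7^2·(≡5), b=7^1·(≡1) mod 7; (5|7)=-1, (1|7)=+1; (−1)^{2·1·3}·(-1)^1·(+1)^2 = -1.
v=3: a=3^1·(≡2), b=3^-2·(≡1) mod 3; (2|3)=-1, (1|3)=+1; (−1)^{1·-2·1}·(-1)^-2·(+1)^1 = +1.
Ram(285, 74347) = {5, 7, 19, 43}; no ℚ_5-point on the conic.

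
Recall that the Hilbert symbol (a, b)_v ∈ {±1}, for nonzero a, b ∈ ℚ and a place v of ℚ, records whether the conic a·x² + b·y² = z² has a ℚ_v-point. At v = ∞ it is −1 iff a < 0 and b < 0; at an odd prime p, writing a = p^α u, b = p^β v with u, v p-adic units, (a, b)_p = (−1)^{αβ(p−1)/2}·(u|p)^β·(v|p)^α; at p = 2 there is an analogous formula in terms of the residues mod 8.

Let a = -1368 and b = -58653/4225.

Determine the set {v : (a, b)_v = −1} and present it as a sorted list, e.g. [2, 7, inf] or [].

(a, b) ≡ (-38, -133) mod (ℚ^×)²; places V = {2, 3, 5, 7, 13, 19, ∞}.
(a,b)_2: α=3, β=0; u≡5, v≡3 (mod 8); ε(u)ε(v)=0·1, αω(v)=3·1, βω(u)=0·1; sum ≡ 1  ⇒  -1.
(a,b)_7: α=0, u≡4; β=3, v≡1 (mod 7); (4|7)=+1, (1|7)=+1; sign (−1)^0·+1^3·+1^0 = +1.
(a,b)_13: α=0, u≡10; β=-2, v≡10 (mod 13); (10|13)=+1, (10|13)=+1; sign (−1)^0·+1^-2·+1^0 = +1.
(a,b)_5: α=0, u≡2; β=-2, v≡3 (mod 5); (2|5)=-1, (3|5)=-1; sign (−1)^0·-1^-2·-1^0 = +1.
(a,b)_19: α=1, u≡4; β=1, v≡15 (mod 19); (4|19)=+1, (15|19)=-1; sign (−1)^1·+1^1·-1^1 = +1.
(a,b)_3: α=2, u≡1; β=2, v≡2 (mod 3); (1|3)=+1, (2|3)=-1; sign (−1)^0·+1^2·-1^2 = +1.
(a,b)_∞: sgn(-38)=−, sgn(-133)=−, so -1.
Ram(-38, -133) = {2, ∞}; no ℚ_2-point on the conic.

[2, inf]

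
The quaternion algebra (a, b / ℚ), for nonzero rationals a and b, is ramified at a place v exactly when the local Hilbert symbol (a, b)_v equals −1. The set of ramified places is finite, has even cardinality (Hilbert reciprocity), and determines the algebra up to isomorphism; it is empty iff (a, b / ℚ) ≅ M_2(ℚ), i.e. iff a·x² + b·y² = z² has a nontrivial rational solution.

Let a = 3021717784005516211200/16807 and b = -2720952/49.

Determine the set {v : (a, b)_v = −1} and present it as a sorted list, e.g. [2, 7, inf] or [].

[2, 3]

Mod squares: a ≡ 88179, b ≡ -8398. Check v ∈ {∞, 2, 3, 5, 7, 13, 17, 19}.
v=17: a=17^3·(≡9), b=17^1·(≡9) mod 17; (9|17)=+1, (9|17)=+1; (−1)^{3·1·8}·(+1)^1·(+1)^3 = +1.
v=13: a=13^3·(≡10), b=13^1·(≡10) mod 13; (10|13)=+1, (10|13)=+1; (−1)^{3·1·6}·(+1)^1·(+1)^3 = +1.
v=∞: 88179 > 0 and -8398 < 0  ⇒  (a,b)_∞ = +1.
v=19: a=19^3·(≡17), b=19^1·(≡3) mod 19; (17|19)=+1, (3|19)=-1; (−1)^{3·1·9}·(+1)^1·(-1)^3 = +1.
v=3: a=3^13·(≡2), b=3^4·(≡2) mod 3; (2|3)=-1, (2|3)=-1; (−1)^{13·4·1}·(-1)^4·(-1)^13 = -1.
v=5: a=5^2·(≡4), b=5^0·(≡2) mod 5; (4|5)=+1, (2|5)=-1; (−1)^{2·0·2}·(+1)^0·(-1)^2 = +1.
v=7: a=7^-5·(≡4), b=7^-2·(≡4) mod 7; (4|7)=+1, (4|7)=+1; (−1)^{-5·-2·3}·(+1)^-2·(+1)^-5 = +1.
v=2: v_2(a)=10, v_2(b)=3; units ≡ 3, 1 (mod 8); ε·ε+αω+βω = 1·0+10·0+3·1 ≡ 1  ⇒  (a,b)_2 = -1.
Ram(88179, -8398) = {2, 3}; no ℚ_2-point on the conic.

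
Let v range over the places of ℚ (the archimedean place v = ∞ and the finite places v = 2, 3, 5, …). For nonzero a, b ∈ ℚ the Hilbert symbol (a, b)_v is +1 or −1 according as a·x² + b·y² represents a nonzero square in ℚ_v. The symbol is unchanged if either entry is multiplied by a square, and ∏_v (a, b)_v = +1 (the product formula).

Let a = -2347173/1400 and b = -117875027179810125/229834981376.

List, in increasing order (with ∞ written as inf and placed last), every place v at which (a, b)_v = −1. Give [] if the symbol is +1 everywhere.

Mod squares: a ≡ -6902, b ≡ -67830. Check v ∈ {∞, 2, 3, 5, 7, 11, 13, 17, 19, 23, 29}.
v=2: v_2(a)=-3, v_2(b)=-15; units ≡ 5, 5 (mod 8); ε·ε+αω+βω = 0·0+-3·1+-15·1 ≡ 0  ⇒  (a,b)_2 = +1.
v=7: a=7^-1·(≡1), b=7^-3·(≡3) mod 7; (1|7)=+1, (3|7)=-1; (−1)^{-1·-3·3}·(+1)^-3·(-1)^-1 = +1.
v=3: a=3^2·(≡1), b=3^3·(≡1) mod 3; (1|3)=+1, (1|3)=+1; (−1)^{2·3·1}·(+1)^3·(+1)^2 = +1.
v=17: a=17^1·(≡15), b=17^3·(≡3) mod 17; (15|17)=+1, (3|17)=-1; (−1)^{1·3·8}·(+1)^3·(-1)^1 = -1.
v=29: a=29^1·(≡22), b=29^4·(≡28) mod 29; (22|29)=+1, (28|29)=+1; (−1)^{1·4·14}·(+1)^4·(+1)^1 = +1.
v=11: a=11^0·(≡6), b=11^-2·(≡2) mod 11; (6|11)=-1, (2|11)=-1; (−1)^{0·-2·5}·(-1)^-2·(-1)^0 = +1.
v=∞: -6902 < 0 and -67830 < 0  ⇒  (a,b)_∞ = -1.
v=19: a=19^0·(≡14), b=19^1·(≡13) mod 19; (14|19)=-1, (13|19)=-1; (−1)^{0·1·9}·(-1)^1·(-1)^0 = -1.
v=13: a=13^0·(≡9), b=13^-2·(≡12) mod 13; (9|13)=+1, (12|13)=+1; (−1)^{0·-2·6}·(+1)^-2·(+1)^0 = +1.
v=23: a=23^2·(≡7), b=23^2·(≡19) mod 23; (7|23)=-1, (19|23)=-1; (−1)^{2·2·11}·(-1)^2·(-1)^2 = +1.
v=5: a=5^-2·(≡2), b=5^3·(≡4) mod 5; (2|5)=-1, (4|5)=+1; (−1)^{-2·3·2}·(-1)^3·(+1)^-2 = -1.
(-6902, -67830 / ℚ) ramifies at {5, 17, 19, ∞}: a division algebra.

[5, 17, 19, inf]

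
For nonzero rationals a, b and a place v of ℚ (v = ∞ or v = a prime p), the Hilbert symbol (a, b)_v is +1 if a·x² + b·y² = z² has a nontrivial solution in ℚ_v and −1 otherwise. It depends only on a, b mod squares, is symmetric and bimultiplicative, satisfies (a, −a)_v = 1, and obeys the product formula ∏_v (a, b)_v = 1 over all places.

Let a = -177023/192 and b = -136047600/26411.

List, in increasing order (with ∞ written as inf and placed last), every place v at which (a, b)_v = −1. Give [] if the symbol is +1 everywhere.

Mod squares: a ≡ -4389, b ≡ -46189. Check v ∈ {∞, 2, 3, 5, 7, 11, 13, 17, 19}.
v=5: a=5^0·(≡1), b=5^2·(≡1) mod 5; (1|5)=+1, (1|5)=+1; (−1)^{0·2·2}·(+1)^2·(+1)^0 = +1.
v=19: a=19^1·(≡6), b=19^1·(≡16) mod 19; (6|19)=+1, (16|19)=+1; (−1)^{1·1·9}·(+1)^1·(+1)^1 = -1.
v=2: v_2(a)=-6, v_2(b)=4; units ≡ 3, 3 (mod 8); ε·ε+αω+βω = 1·1+-6·1+4·1 ≡ 1  ⇒  (a,b)_2 = -1.
v=11: a=11^3·(≡2), b=11^-1·(≡5) mod 11; (2|11)=-1, (5|11)=+1; (−1)^{3·-1·5}·(-1)^-1·(+1)^3 = +1.
v=3: a=3^-1·(≡1), b=3^4·(≡2) mod 3; (1|3)=+1, (2|3)=-1; (−1)^{-1·4·1}·(+1)^4·(-1)^-1 = -1.
v=17: a=17^0·(≡3), b=17^1·(≡12) mod 17; (3|17)=-1, (12|17)=-1; (−1)^{0·1·8}·(-1)^1·(-1)^0 = -1.
v=13: a=13^0·(≡5), b=13^1·(≡1) mod 13; (5|13)=-1, (1|13)=+1; (−1)^{0·1·6}·(-1)^1·(+1)^0 = -1.
v=7: a=7^1·(≡3), b=7^-4·(≡1) mod 7; (3|7)=-1, (1|7)=+1; (−1)^{1·-4·3}·(-1)^-4·(+1)^1 = +1.
v=∞: -4389 < 0 and -46189 < 0  ⇒  (a,b)_∞ = -1.
|Ram(-4389, -46189)| = 6, even; anisotropic at {2, 3, 13, 17, 19, ∞}.

[2, 3, 13, 17, 19, inf]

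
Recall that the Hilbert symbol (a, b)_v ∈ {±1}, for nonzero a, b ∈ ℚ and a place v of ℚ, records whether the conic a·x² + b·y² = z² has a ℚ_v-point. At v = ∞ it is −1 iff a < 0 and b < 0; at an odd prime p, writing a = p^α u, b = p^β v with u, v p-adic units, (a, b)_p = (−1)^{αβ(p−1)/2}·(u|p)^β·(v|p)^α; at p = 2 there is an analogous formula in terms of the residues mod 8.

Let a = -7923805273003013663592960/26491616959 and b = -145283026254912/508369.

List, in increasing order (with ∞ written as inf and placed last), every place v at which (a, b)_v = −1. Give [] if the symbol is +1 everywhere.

[5, 13, 17, inf]

(a, b) ≡ (-68510, -57) mod (ℚ^×)²; places V = {2, 3, 5, 7, 13, 17, 19, 23, 31, 41, 43, 47, ∞}.
(a,b)_7: α=4, u≡3; β=2, v≡3 (mod 7); (3|7)=-1, (3|7)=-1; sign (−1)^0·-1^2·-1^4 = +1.
(a,b)_13: α=3, u≡2; β=2, v≡5 (mod 13); (2|13)=-1, (5|13)=-1; sign (−1)^0·-1^2·-1^3 = -1.
(a,b)_31: α=-3, u≡17; β=-2, v≡9 (mod 31); (17|31)=-1, (9|31)=+1; sign (−1)^0·-1^-2·+1^-3 = +1.
(a,b)_43: α=2, u≡12; β=2, v≡42 (mod 43); (12|43)=-1, (42|43)=-1; sign (−1)^0·-1^2·-1^2 = +1.
(a,b)_17: α=3, u≡1; β=2, v≡6 (mod 17); (1|17)=+1, (6|17)=-1; sign (−1)^0·+1^2·-1^3 = -1.
(a,b)_2: α=9, β=6; u≡1, v≡7 (mod 8); ε(u)ε(v)=0·1, αω(v)=9·0, βω(u)=6·0; sum ≡ 0  ⇒  +1.
(a,b)_23: α=-2, u≡22; β=-2, v≡9 (mod 23); (22|23)=-1, (9|23)=+1; sign (−1)^0·-1^-2·+1^-2 = +1.
(a,b)_47: α=2, u≡4; β=0, v≡37 (mod 47); (4|47)=+1, (37|47)=+1; sign (−1)^0·+1^0·+1^2 = +1.
(a,b)_3: α=4, u≡1; β=3, v≡2 (mod 3); (1|3)=+1, (2|3)=-1; sign (−1)^0·+1^3·-1^4 = +1.
(a,b)_41: α=-2, u≡1; β=0, v≡1 (mod 41); (1|41)=+1, (1|41)=+1; sign (−1)^0·+1^0·+1^-2 = +1.
(a,b)_∞: sgn(-68510)=−, sgn(-57)=−, so -1.
(a,b)_5: α=1, u≡2; β=0, v≡2 (mod 5); (2|5)=-1, (2|5)=-1; sign (−1)^0·-1^0·-1^1 = -1.
(a,b)_19: α=2, u≡4; β=1, v≡16 (mod 19); (4|19)=+1, (16|19)=+1; sign (−1)^0·+1^1·+1^2 = +1.
|Ram(-68510, -57)| = 4, even; anisotropic at {5, 13, 17, ∞}.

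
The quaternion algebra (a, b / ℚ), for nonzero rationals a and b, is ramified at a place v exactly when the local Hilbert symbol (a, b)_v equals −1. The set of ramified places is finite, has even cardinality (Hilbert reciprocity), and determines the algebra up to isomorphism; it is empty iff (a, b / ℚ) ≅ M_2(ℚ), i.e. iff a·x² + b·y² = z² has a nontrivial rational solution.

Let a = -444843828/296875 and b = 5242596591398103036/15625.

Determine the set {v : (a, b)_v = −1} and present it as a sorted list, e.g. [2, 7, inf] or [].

[19, 23]

Mod squares: a ≡ -4807, b ≡ 16031. Check v ∈ {∞, 2, 3, 5, 11, 13, 17, 19, 23, 41}.
v=13: a=13^2·(≡4), b=13^0·(≡5) mod 13; (4|13)=+1, (5|13)=-1; (−1)^{2·0·6}·(+1)^0·(-1)^2 = +1.
v=2: v_2(a)=2, v_2(b)=2; units ≡ 1, 7 (mod 8); ε·ε+αω+βω = 0·1+2·0+2·0 ≡ 0  ⇒  (a,b)_2 = +1.
v=5: a=5^-6·(≡3), b=5^-6·(≡1) mod 5; (3|5)=-1, (1|5)=+1; (−1)^{-6·-6·2}·(-1)^-6·(+1)^-6 = +1.
v=3: a=3^2·(≡2), b=3^4·(≡2) mod 3; (2|3)=-1, (2|3)=-1; (−1)^{2·4·1}·(-1)^4·(-1)^2 = +1.
v=19: a=19^-1·(≡8), b=19^4·(≡10) mod 19; (8|19)=-1, (10|19)=-1; (−1)^{-1·4·9}·(-1)^4·(-1)^-1 = -1.
v=11: a=11^1·(≡9), b=11^4·(≡5) mod 11; (9|11)=+1, (5|11)=+1; (−1)^{1·4·5}·(+1)^4·(+1)^1 = +1.
v=17: a=17^2·(≡16), b=17^1·(≡2) mod 17; (16|17)=+1, (2|17)=+1; (−1)^{2·1·8}·(+1)^1·(+1)^2 = +1.
v=41: a=41^0·(≡10), b=41^1·(≡19) mod 41; (10|41)=+1, (19|41)=-1; (−1)^{0·1·20}·(+1)^1·(-1)^0 = +1.
v=23: a=23^1·(≡22), b=23^3·(≡5) mod 23; (22|23)=-1, (5|23)=-1; (−1)^{1·3·11}·(-1)^3·(-1)^1 = -1.
v=∞: -4807 < 0 and 16031 > 0  ⇒  (a,b)_∞ = +1.
(-4807, 16031 / ℚ) ramifies at {19, 23}: a division algebra.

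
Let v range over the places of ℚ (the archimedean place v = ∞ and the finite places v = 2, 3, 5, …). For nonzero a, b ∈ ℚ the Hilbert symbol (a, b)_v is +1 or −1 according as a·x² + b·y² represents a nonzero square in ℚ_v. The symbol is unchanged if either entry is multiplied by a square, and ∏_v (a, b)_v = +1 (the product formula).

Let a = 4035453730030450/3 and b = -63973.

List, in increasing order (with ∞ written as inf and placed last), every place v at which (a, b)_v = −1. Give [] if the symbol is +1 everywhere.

(a, b) ≡ (118326, -63973) mod (ℚ^×)²; places V = {2, 3, 5, 7, 13, 19, 37, 41, ∞}.
(a,b)_2: α=1, β=0; u≡3, v≡3 (mod 8); ε(u)ε(v)=1·1, αω(v)=1·1, βω(u)=0·1; sum ≡ 0  ⇒  +1.
(a,b)_41: α=1, u≡40; β=0, v≡28 (mod 41); (40|41)=+1, (28|41)=-1; sign (−1)^0·+1^0·-1^1 = -1.
(a,b)_3: α=-1, u≡1; β=0, v≡2 (mod 3); (1|3)=+1, (2|3)=-1; sign (−1)^0·+1^0·-1^-1 = -1.
(a,b)_37: α=3, u≡25; β=1, v≡10 (mod 37); (25|37)=+1, (10|37)=+1; sign (−1)^0·+1^1·+1^3 = +1.
(a,b)_5: α=2, u≡1; β=0, v≡2 (mod 5); (1|5)=+1, (2|5)=-1; sign (−1)^0·+1^0·-1^2 = +1.
(a,b)_∞: sgn(118326)=+, sgn(-63973)=−, so +1.
(a,b)_13: α=3, u≡5; β=1, v≡6 (mod 13); (5|13)=-1, (6|13)=-1; sign (−1)^0·-1^1·-1^3 = +1.
(a,b)_7: α=2, u≡6; β=1, v≡3 (mod 7); (6|7)=-1, (3|7)=-1; sign (−1)^0·-1^1·-1^2 = -1.
(a,b)_19: α=2, u≡12; β=1, v≡15 (mod 19); (12|19)=-1, (15|19)=-1; sign (−1)^0·-1^1·-1^2 = -1.
(118326, -63973 / ℚ) ramifies at {3, 7, 19, 41}: a division algebra.

[3, 7, 19, 41]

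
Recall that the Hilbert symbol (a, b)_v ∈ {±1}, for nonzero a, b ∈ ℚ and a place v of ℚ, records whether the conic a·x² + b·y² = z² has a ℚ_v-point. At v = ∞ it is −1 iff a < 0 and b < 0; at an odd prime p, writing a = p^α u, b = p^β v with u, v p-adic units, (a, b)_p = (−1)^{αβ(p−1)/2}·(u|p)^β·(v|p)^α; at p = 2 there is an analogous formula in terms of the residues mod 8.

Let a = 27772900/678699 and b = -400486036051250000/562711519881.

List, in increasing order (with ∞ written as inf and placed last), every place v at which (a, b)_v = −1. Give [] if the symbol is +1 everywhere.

Mod squares: a ≡ 19, b ≡ -5. Check v ∈ {∞, 2, 3, 5, 7, 17, 19, 31}.
v=∞: 19 > 0 and -5 < 0  ⇒  (a,b)_∞ = +1.
v=31: a=31^2·(≡16), b=31^6·(≡22) mod 31; (16|31)=+1, (22|31)=-1; (−1)^{2·6·15}·(+1)^6·(-1)^2 = +1.
v=7: a=7^-2·(≡3), b=7^-6·(≡1) mod 7; (3|7)=-1, (1|7)=+1; (−1)^{-2·-6·3}·(-1)^-6·(+1)^-2 = +1.
v=19: a=19^-1·(≡11), b=19^2·(≡12) mod 19; (11|19)=+1, (12|19)=-1; (−1)^{-1·2·9}·(+1)^2·(-1)^-1 = -1.
v=2: v_2(a)=2, v_2(b)=4; units ≡ 3, 3 (mod 8); ε·ε+αω+βω = 1·1+2·1+4·1 ≡ 1  ⇒  (a,b)_2 = -1.
v=17: a=17^2·(≡2), b=17^0·(≡5) mod 17; (2|17)=+1, (5|17)=-1; (−1)^{2·0·8}·(+1)^0·(-1)^2 = +1.
v=3: a=3^-6·(≡1), b=3^-14·(≡1) mod 3; (1|3)=+1, (1|3)=+1; (−1)^{-6·-14·1}·(+1)^-14·(+1)^-6 = +1.
v=5: a=5^2·(≡4), b=5^7·(≡4) mod 5; (4|5)=+1, (4|5)=+1; (−1)^{2·7·2}·(+1)^7·(+1)^2 = +1.
Ram(19, -5) = {2, 19}; no ℚ_2-point on the conic.

[2, 19]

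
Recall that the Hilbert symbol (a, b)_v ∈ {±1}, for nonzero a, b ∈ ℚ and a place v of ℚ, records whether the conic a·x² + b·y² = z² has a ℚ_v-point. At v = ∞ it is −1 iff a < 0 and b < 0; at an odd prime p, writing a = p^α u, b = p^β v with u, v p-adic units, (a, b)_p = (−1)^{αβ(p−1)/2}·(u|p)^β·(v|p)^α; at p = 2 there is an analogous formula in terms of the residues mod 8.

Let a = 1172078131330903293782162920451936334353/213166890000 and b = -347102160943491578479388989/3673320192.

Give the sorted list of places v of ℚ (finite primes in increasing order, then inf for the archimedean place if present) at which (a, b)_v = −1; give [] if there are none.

[3, 13, 29, 41]

(a, b) ≡ (4279457, -14007) mod (ℚ^×)²; places V = {2, 3, 5, 7, 13, 19, 23, 29, 31, 37, 41, ∞}.
(a,b)_29: α=4, u≡8; β=3, v≡14 (mod 29); (8|29)=-1, (14|29)=-1; sign (−1)^0·-1^3·-1^4 = -1.
(a,b)_23: α=2, u≡3; β=1, v≡18 (mod 23); (3|23)=+1, (18|23)=+1; sign (−1)^0·+1^1·+1^2 = +1.
(a,b)_5: α=-4, u≡2; β=0, v≡3 (mod 5); (2|5)=-1, (3|5)=-1; sign (−1)^0·-1^0·-1^-4 = +1.
(a,b)_∞: sgn(4279457)=+, sgn(-14007)=−, so +1.
(a,b)_31: α=3, u≡19; β=2, v≡14 (mod 31); (19|31)=+1, (14|31)=+1; sign (−1)^0·+1^2·+1^3 = +1.
(a,b)_19: α=-2, u≡5; β=0, v≡18 (mod 19); (5|19)=+1, (18|19)=-1; sign (−1)^0·+1^0·-1^-2 = +1.
(a,b)_3: α=-10, u≡2; β=-15, v≡2 (mod 3); (2|3)=-1, (2|3)=-1; sign (−1)^0·-1^-15·-1^-10 = -1.
(a,b)_13: α=11, u≡3; β=8, v≡8 (mod 13); (3|13)=+1, (8|13)=-1; sign (−1)^0·+1^8·-1^11 = -1.
(a,b)_2: α=-4, β=-8; u≡1, v≡1 (mod 8); ε(u)ε(v)=0·0, αω(v)=-4·0, βω(u)=-8·0; sum ≡ 0  ⇒  +1.
(a,b)_7: α=5, u≡3; β=3, v≡4 (mod 7); (3|7)=-1, (4|7)=+1; sign (−1)^1·-1^3·+1^5 = +1.
(a,b)_41: α=3, u≡18; β=2, v≡19 (mod 41); (18|41)=+1, (19|41)=-1; sign (−1)^0·+1^2·-1^3 = -1.
(a,b)_37: α=3, u≡4; β=2, v≡26 (mod 37); (4|37)=+1, (26|37)=+1; sign (−1)^0·+1^2·+1^3 = +1.
|Ram(4279457, -14007)| = 4, even; anisotropic at {3, 13, 29, 41}.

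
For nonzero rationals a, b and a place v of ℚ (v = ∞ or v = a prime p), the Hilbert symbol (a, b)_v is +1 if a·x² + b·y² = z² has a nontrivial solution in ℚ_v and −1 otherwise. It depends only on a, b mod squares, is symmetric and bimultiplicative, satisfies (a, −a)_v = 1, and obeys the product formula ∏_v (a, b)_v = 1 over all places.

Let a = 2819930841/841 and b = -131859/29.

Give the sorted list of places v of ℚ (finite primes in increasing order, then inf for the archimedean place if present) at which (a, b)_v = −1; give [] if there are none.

[23, 29]

Mod squares: a ≡ 710489, b ≡ -8671. Check v ∈ {∞, 2, 3, 7, 13, 23, 29, 31, 41, 43}.
v=29: a=29^-2·(≡15), b=29^-1·(≡4) mod 29; (15|29)=-1, (4|29)=+1; (−1)^{-2·-1·14}·(-1)^-1·(+1)^-2 = -1.
v=23: a=23^0·(≡19), b=23^1·(≡22) mod 23; (19|23)=-1, (22|23)=-1; (−1)^{0·1·11}·(-1)^1·(-1)^0 = -1.
v=3: a=3^4·(≡2), b=3^2·(≡2) mod 3; (2|3)=-1, (2|3)=-1; (−1)^{4·2·1}·(-1)^2·(-1)^4 = +1.
v=∞: 710489 > 0 and -8671 < 0  ⇒  (a,b)_∞ = +1.
v=31: a=31^1·(≡18), b=31^0·(≡8) mod 31; (18|31)=+1, (8|31)=+1; (−1)^{1·0·15}·(+1)^0·(+1)^1 = +1.
v=7: a=7^2·(≡5), b=7^2·(≡4) mod 7; (5|7)=-1, (4|7)=+1; (−1)^{2·2·3}·(-1)^2·(+1)^2 = +1.
v=13: a=13^1·(≡12), b=13^1·(≡12) mod 13; (12|13)=+1, (12|13)=+1; (−1)^{1·1·6}·(+1)^1·(+1)^1 = +1.
v=41: a=41^1·(≡19), b=41^0·(≡31) mod 41; (19|41)=-1, (31|41)=+1; (−1)^{1·0·20}·(-1)^0·(+1)^1 = +1.
v=43: a=43^1·(≡40), b=43^0·(≡23) mod 43; (40|43)=+1, (23|43)=+1; (−1)^{1·0·21}·(+1)^0·(+1)^1 = +1.
v=2: v_2(a)=0, v_2(b)=0; units ≡ 1, 1 (mod 8); ε·ε+αω+βω = 0·0+0·0+0·0 ≡ 0  ⇒  (a,b)_2 = +1.
Ram(710489, -8671) = {23, 29}; no ℚ_23-point on the conic.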